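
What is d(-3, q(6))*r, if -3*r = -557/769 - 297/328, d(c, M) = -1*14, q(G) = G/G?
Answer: -2877623/378348 ≈ -7.6058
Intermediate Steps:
q(G) = 1
d(c, M) = -14
r = 411089/756696 (r = -(-557/769 - 297/328)/3 = -1/3*(-411089/252232) = 411089/756696 ≈ 0.54327)
d(-3, q(6))*r = -14*411089/756696 = -2877623/378348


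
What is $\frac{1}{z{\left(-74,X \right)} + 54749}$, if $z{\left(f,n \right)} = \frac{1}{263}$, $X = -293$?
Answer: $\frac{263}{14398988} \approx 1.8265 \cdot 10^{-5}$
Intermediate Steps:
$z{\left(f,n \right)} = \frac{1}{263}$
$\frac{1}{z{\left(-74,X \right)} + 54749} = \frac{1}{\frac{1}{263} + 54749} = \frac{1}{\frac{14398988}{263}} = \frac{263}{14398988}$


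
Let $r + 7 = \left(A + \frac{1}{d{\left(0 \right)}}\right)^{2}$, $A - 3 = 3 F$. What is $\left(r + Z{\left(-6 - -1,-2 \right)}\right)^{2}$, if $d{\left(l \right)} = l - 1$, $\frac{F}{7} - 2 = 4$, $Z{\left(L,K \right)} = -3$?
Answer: $268107876$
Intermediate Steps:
$F = 42$ ($F = 14 + 7 \cdot 4 = 14 + 28 = 42$)
$d{\left(l \right)} = -1 + l$
$A = 129$ ($A = 3 + 3 \cdot 42 = 3 + 126 = 129$)
$r = 16377$ ($r = -7 + \left(129 + \frac{1}{-1 + 0}\right)^{2} = -7 + \left(129 + \frac{1}{-1}\right)^{2} = -7 + \left(129 - 1\right)^{2} = -7 + 128^{2} = -7 + 16384 = 16377$)
$\left(r + Z{\left(-6 - -1,-2 \right)}\right)^{2} = \left(16377 - 3\right)^{2} = 16374^{2} = 268107876$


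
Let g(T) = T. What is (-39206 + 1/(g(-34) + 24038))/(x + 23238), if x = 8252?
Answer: -941100823/755885960 ≈ -1.2450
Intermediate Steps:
(-39206 + 1/(g(-34) + 24038))/(x + 23238) = (-39206 + 1/(-34 + 24038))/(8252 + 23238) = (-39206 + 1/24004)/31490 = (-39206 + 1/24004)*(1/31490) = -941100823/24004*1/31490 = -941100823/755885960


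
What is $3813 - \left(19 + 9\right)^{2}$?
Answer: $3029$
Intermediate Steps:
$3813 - \left(19 + 9\right)^{2} = 3813 - 28^{2} = 3813 - 784 = 3029$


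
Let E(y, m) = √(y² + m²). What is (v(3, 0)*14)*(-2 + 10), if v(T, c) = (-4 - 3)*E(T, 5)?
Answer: -784*√34 ≈ -4571.5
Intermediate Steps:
E(y, m) = √(m² + y²)
v(T, c) = -7*√(25 + T²) (v(T, c) = (-4 - 3)*√(5² + T²) = -7*√(25 + T²))
(v(3, 0)*14)*(-2 + 10) = (-7*√(25 + 3²)*14)*(-2 + 10) = (-7*√(25 + 9)*14)*8 = (-7*√34*14)*8 = -98*√34*8 = -784*√34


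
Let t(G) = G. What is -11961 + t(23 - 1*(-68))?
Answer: -11870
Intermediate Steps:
-11961 + t(23 - 1*(-68)) = -11961 + (23 - 1*(-68)) = -11961 + (23 + 68) = -11961 + 91 = -11870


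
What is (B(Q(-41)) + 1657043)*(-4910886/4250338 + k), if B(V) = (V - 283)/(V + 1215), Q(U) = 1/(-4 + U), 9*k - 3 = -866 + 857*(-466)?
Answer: -4281057194029296218164/58095744953 ≈ -7.3690e+10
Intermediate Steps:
k = -400225/9 (k = ⅓ + (-866 + 857*(-466))/9 = ⅓ + (-866 - 399362)/9 = ⅓ + (⅑)*(-400228) = ⅓ - 400228/9 = -400225/9 ≈ -44469.)
B(V) = (-283 + V)/(1215 + V)
(B(Q(-41)) + 1657043)*(-4910886/4250338 + k) = ((-283 + 1/(-4 - 41))/(1215 + 1/(-4 - 41)) + 1657043)*(-4910886/4250338 - 400225/9) = ((-283 + 1/(-45))/(1215 + 1/(-45)) + 1657043)*(-4910886*1/4250338 - 400225/9) = ((-283 - 1/45)/(1215 - 1/45) + 1657043)*(-2455443/2125169 - 400225/9) = (-12736/45/(54674/45) + 1657043)*(-850567862012/19126521) = ((45/54674)*(-12736/45) + 1657043)*(-850567862012/19126521) = (-6368/27337 + 1657043)*(-850567862012/19126521) = (45298578123/27337)*(-850567862012/19126521) = -4281057194029296218164/58095744953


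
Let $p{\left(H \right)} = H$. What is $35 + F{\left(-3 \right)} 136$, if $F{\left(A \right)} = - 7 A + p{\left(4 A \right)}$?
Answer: $1259$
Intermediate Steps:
$F{\left(A \right)} = - 3 A$ ($F{\left(A \right)} = - 7 A + 4 A = - 3 A$)
$35 + F{\left(-3 \right)} 136 = 35 + \left(-3\right) \left(-3\right) 136 = 35 + 9 \cdot 136 = 35 + 1224 = 1259$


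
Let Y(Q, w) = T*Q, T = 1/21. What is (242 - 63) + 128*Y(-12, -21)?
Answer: 741/7 ≈ 105.86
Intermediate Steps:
T = 1/21 (T = 1*(1/21) = 1/21 ≈ 0.047619)
Y(Q, w) = Q/21
(242 - 63) + 128*Y(-12, -21) = (242 - 63) + 128*((1/21)*(-12)) = 179 + 128*(-4/7) = 179 - 512/7 = 741/7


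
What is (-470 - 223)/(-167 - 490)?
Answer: 77/73 ≈ 1.0548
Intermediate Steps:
(-470 - 223)/(-167 - 490) = -693/(-657) = -693*(-1/657) = 77/73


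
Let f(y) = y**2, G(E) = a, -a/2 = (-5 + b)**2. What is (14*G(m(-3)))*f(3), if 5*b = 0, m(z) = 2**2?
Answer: -6300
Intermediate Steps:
m(z) = 4
b = 0 (b = (1/5)*0 = 0)
a = -50 (a = -2*(-5 + 0)**2 = -2*(-5)**2 = -2*25 = -50)
G(E) = -50
(14*G(m(-3)))*f(3) = (14*(-50))*3**2 = -700*9 = -6300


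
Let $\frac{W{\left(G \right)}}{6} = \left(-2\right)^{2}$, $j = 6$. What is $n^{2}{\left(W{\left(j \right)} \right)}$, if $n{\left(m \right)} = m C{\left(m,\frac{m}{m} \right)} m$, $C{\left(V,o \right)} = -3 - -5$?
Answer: $1327104$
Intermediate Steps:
$C{\left(V,o \right)} = 2$ ($C{\left(V,o \right)} = -3 + 5 = 2$)
$W{\left(G \right)} = 24$ ($W{\left(G \right)} = 6 \left(-2\right)^{2} = 6 \cdot 4 = 24$)
$n{\left(m \right)} = 2 m^{2}$ ($n{\left(m \right)} = m 2 m = 2 m m = 2 m^{2}$)
$n^{2}{\left(W{\left(j \right)} \right)} = \left(2 \cdot 24^{2}\right)^{2} = \left(2 \cdot 576\right)^{2} = 1152^{2} = 1327104$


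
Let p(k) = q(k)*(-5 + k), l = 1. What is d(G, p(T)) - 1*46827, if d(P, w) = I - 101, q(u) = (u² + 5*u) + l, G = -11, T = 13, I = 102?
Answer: -46826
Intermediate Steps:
q(u) = 1 + u² + 5*u (q(u) = (u² + 5*u) + 1 = 1 + u² + 5*u)
p(k) = (-5 + k)*(1 + k² + 5*k) (p(k) = (1 + k² + 5*k)*(-5 + k) = (-5 + k)*(1 + k² + 5*k))
d(P, w) = 1 (d(P, w) = 102 - 101 = 1)
d(G, p(T)) - 1*46827 = 1 - 1*46827 = 1 - 46827 = -46826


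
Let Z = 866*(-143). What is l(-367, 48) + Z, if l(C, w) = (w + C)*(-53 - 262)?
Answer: -23353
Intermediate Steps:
Z = -123838
l(C, w) = -315*C - 315*w (l(C, w) = (C + w)*(-315) = -315*C - 315*w)
l(-367, 48) + Z = (-315*(-367) - 315*48) - 123838 = (115605 - 15120) - 123838 = 100485 - 123838 = -23353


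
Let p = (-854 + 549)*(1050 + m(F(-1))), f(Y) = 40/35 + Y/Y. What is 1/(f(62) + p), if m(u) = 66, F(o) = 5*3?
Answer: -7/2382645 ≈ -2.9379e-6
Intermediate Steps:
f(Y) = 15/7 (f(Y) = 40*(1/35) + 1 = 8/7 + 1 = 15/7)
F(o) = 15
p = -340380 (p = (-854 + 549)*(1050 + 66) = -305*1116 = -340380)
1/(f(62) + p) = 1/(15/7 - 340380) = 1/(-2382645/7) = -7/2382645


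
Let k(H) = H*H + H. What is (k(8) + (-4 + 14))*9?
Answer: 738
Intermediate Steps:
k(H) = H + H² (k(H) = H² + H = H + H²)
(k(8) + (-4 + 14))*9 = (8*(1 + 8) + (-4 + 14))*9 = (8*9 + 10)*9 = (72 + 10)*9 = 82*9 = 738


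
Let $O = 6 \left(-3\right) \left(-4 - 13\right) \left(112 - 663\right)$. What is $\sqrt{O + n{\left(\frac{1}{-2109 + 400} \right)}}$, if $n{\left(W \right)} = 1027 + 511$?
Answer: $2 i \sqrt{41767} \approx 408.74 i$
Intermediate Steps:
$n{\left(W \right)} = 1538$
$O = -168606$ ($O = \left(-18\right) \left(-17\right) \left(-551\right) = 306 \left(-551\right) = -168606$)
$\sqrt{O + n{\left(\frac{1}{-2109 + 400} \right)}} = \sqrt{-168606 + 1538} = \sqrt{-167068} = 2 i \sqrt{41767}$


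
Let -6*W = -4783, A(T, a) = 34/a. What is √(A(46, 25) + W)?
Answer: √718674/30 ≈ 28.258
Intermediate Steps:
W = 4783/6 (W = -⅙*(-4783) = 4783/6 ≈ 797.17)
√(A(46, 25) + W) = √(34/25 + 4783/6) = √(119779/150) = √718674/30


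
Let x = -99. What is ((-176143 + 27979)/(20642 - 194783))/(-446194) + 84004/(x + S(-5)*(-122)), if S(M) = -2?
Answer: 37512454062814/64750557795 ≈ 579.34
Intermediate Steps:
((-176143 + 27979)/(20642 - 194783))/(-446194) + 84004/(x + S(-5)*(-122)) = ((-176143 + 27979)/(20642 - 194783))/(-446194) + 84004/(-99 - 2*(-122)) = -148164/(-174141)*(-1/446194) + 84004/(-99 + 244) = -148164*(-1/174141)*(-1/446194) + 84004/145 = (49388/58047)*(-1/446194) + 84004*(1/145) = -24694/12950111559 + 84004/145 = 37512454062814/64750557795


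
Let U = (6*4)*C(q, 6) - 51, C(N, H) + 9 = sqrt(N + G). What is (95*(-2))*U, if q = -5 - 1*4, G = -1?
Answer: 50730 - 4560*I*sqrt(10) ≈ 50730.0 - 14420.0*I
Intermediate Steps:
q = -9 (q = -5 - 4 = -9)
C(N, H) = -9 + sqrt(-1 + N) (C(N, H) = -9 + sqrt(N - 1) = -9 + sqrt(-1 + N))
U = -267 + 24*I*sqrt(10) (U = (6*4)*(-9 + sqrt(-1 - 9)) - 51 = 24*(-9 + sqrt(-10)) - 51 = 24*(-9 + I*sqrt(10)) - 51 = (-216 + 24*I*sqrt(10)) - 51 = -267 + 24*I*sqrt(10) ≈ -267.0 + 75.895*I)
(95*(-2))*U = (95*(-2))*(-267 + 24*I*sqrt(10)) = -190*(-267 + 24*I*sqrt(10)) = 50730 - 4560*I*sqrt(10)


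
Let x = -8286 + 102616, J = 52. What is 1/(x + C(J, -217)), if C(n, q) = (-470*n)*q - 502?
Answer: 1/5397308 ≈ 1.8528e-7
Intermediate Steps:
C(n, q) = -502 - 470*n*q (C(n, q) = -470*n*q - 502 = -502 - 470*n*q)
x = 94330
1/(x + C(J, -217)) = 1/(94330 + (-502 - 470*52*(-217))) = 1/(94330 + (-502 + 5303480)) = 1/(94330 + 5302978) = 1/5397308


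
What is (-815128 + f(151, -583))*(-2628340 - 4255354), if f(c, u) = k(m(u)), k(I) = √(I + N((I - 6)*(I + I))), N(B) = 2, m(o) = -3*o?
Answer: 5611091722832 - 6883694*√1751 ≈ 5.6108e+12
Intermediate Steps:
k(I) = √(2 + I) (k(I) = √(I + 2) = √(2 + I))
f(c, u) = √(2 - 3*u)
(-815128 + f(151, -583))*(-2628340 - 4255354) = (-815128 + √(2 - 3*(-583)))*(-2628340 - 4255354) = (-815128 + √(2 + 1749))*(-6883694) = (-815128 + √1751)*(-6883694) = 5611091722832 - 6883694*√1751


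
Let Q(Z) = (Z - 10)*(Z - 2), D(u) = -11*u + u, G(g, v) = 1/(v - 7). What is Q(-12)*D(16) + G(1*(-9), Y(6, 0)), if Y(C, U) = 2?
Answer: -246401/5 ≈ -49280.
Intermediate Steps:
G(g, v) = 1/(-7 + v)
D(u) = -10*u
Q(Z) = (-10 + Z)*(-2 + Z)
Q(-12)*D(16) + G(1*(-9), Y(6, 0)) = (20 + (-12)² - 12*(-12))*(-10*16) + 1/(-7 + 2) = (20 + 144 + 144)*(-160) + 1/(-5) = 308*(-160) - ⅕ = -49280 - ⅕ = -246401/5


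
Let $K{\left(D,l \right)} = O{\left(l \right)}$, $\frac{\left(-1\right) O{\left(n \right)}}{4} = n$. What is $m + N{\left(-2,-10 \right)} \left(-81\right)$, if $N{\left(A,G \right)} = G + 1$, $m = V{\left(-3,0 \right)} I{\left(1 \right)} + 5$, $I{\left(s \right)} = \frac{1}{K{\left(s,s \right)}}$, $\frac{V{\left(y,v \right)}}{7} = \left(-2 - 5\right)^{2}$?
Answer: $\frac{2593}{4} \approx 648.25$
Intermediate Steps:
$O{\left(n \right)} = - 4 n$
$K{\left(D,l \right)} = - 4 l$
$V{\left(y,v \right)} = 343$ ($V{\left(y,v \right)} = 7 \left(-2 - 5\right)^{2} = 7 \left(-7\right)^{2} = 7 \cdot 49 = 343$)
$I{\left(s \right)} = - \frac{1}{4 s}$ ($I{\left(s \right)} = \frac{1}{\left(-4\right) s} = - \frac{1}{4 s}$)
$m = - \frac{323}{4}$ ($m = 343 \left(- \frac{1}{4 \cdot 1}\right) + 5 = 343 \left(\left(- \frac{1}{4}\right) 1\right) + 5 = 343 \left(- \frac{1}{4}\right) + 5 = - \frac{343}{4} + 5 = - \frac{323}{4} \approx -80.75$)
$N{\left(A,G \right)} = 1 + G$
$m + N{\left(-2,-10 \right)} \left(-81\right) = - \frac{323}{4} + \left(1 - 10\right) \left(-81\right) = - \frac{323}{4} - -729 = - \frac{323}{4} + 729 = \frac{2593}{4}$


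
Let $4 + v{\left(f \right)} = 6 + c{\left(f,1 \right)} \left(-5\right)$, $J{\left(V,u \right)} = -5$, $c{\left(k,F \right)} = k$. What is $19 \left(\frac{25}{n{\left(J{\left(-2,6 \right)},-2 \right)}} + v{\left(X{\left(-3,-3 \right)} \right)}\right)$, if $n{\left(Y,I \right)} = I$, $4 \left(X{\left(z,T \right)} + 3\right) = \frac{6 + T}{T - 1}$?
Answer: $\frac{1653}{16} \approx 103.31$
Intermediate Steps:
$X{\left(z,T \right)} = -3 + \frac{6 + T}{4 \left(-1 + T\right)}$ ($X{\left(z,T \right)} = -3 + \frac{\left(6 + T\right) \frac{1}{T - 1}}{4} = -3 + \frac{\left(6 + T\right) \frac{1}{-1 + T}}{4} = -3 + \frac{\frac{1}{-1 + T} \left(6 + T\right)}{4} = -3 + \frac{6 + T}{4 \left(-1 + T\right)}$)
$v{\left(f \right)} = 2 - 5 f$ ($v{\left(f \right)} = -4 + \left(6 + f \left(-5\right)\right) = -4 - \left(-6 + 5 f\right) = 2 - 5 f$)
$19 \left(\frac{25}{n{\left(J{\left(-2,6 \right)},-2 \right)}} + v{\left(X{\left(-3,-3 \right)} \right)}\right) = 19 \left(\frac{25}{-2} - \left(-2 + 5 \frac{18 - -33}{4 \left(-1 - 3\right)}\right)\right) = 19 \left(25 \left(- \frac{1}{2}\right) - \left(-2 + 5 \frac{18 + 33}{4 \left(-4\right)}\right)\right) = 19 \left(- \frac{25}{2} - \left(-2 + 5 \cdot \frac{1}{4} \left(- \frac{1}{4}\right) 51\right)\right) = 19 \left(- \frac{25}{2} + \left(2 - - \frac{255}{16}\right)\right) = 19 \left(- \frac{25}{2} + \left(2 + \frac{255}{16}\right)\right) = 19 \left(- \frac{25}{2} + \frac{287}{16}\right) = 19 \cdot \frac{87}{16} = \frac{1653}{16}$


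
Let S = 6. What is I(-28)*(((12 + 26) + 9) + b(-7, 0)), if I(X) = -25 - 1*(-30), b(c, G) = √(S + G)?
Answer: 235 + 5*√6 ≈ 247.25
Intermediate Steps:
b(c, G) = √(6 + G)
I(X) = 5 (I(X) = -25 + 30 = 5)
I(-28)*(((12 + 26) + 9) + b(-7, 0)) = 5*(((12 + 26) + 9) + √(6 + 0)) = 5*((38 + 9) + √6) = 5*(47 + √6) = 235 + 5*√6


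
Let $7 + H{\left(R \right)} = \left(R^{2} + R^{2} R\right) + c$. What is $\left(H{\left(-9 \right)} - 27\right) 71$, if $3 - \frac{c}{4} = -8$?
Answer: $-45298$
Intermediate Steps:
$c = 44$ ($c = 12 - -32 = 12 + 32 = 44$)
$H{\left(R \right)} = 37 + R^{2} + R^{3}$ ($H{\left(R \right)} = -7 + \left(\left(R^{2} + R^{2} R\right) + 44\right) = -7 + \left(\left(R^{2} + R^{3}\right) + 44\right) = -7 + \left(44 + R^{2} + R^{3}\right) = 37 + R^{2} + R^{3}$)
$\left(H{\left(-9 \right)} - 27\right) 71 = \left(\left(37 + \left(-9\right)^{2} + \left(-9\right)^{3}\right) - 27\right) 71 = \left(\left(37 + 81 - 729\right) - 27\right) 71 = \left(-611 - 27\right) 71 = \left(-638\right) 71 = -45298$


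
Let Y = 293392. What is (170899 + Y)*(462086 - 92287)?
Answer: 171694347509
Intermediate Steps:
(170899 + Y)*(462086 - 92287) = (170899 + 293392)*(462086 - 92287) = 464291*369799 = 171694347509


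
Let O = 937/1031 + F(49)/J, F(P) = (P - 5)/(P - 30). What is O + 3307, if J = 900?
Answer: 14579702191/4407525 ≈ 3307.9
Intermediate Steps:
F(P) = (-5 + P)/(-30 + P)
O = 4017016/4407525 (O = 937/1031 + ((-5 + 49)/(-30 + 49))/900 = 937*(1/1031) + (44/19)*(1/900) = 937/1031 + ((1/19)*44)*(1/900) = 937/1031 + (44/19)*(1/900) = 937/1031 + 11/4275 = 4017016/4407525 ≈ 0.91140)
O + 3307 = 4017016/4407525 + 3307 = 14579702191/4407525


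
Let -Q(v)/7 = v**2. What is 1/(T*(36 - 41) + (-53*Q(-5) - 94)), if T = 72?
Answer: 1/8821 ≈ 0.00011337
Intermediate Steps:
Q(v) = -7*v**2
1/(T*(36 - 41) + (-53*Q(-5) - 94)) = 1/(72*(36 - 41) + (-(-371)*(-5)**2 - 94)) = 1/(72*(-5) + (-(-371)*25 - 94)) = 1/(-360 + (-53*(-175) - 94)) = 1/(-360 + (9275 - 94)) = 1/(-360 + 9181) = 1/8821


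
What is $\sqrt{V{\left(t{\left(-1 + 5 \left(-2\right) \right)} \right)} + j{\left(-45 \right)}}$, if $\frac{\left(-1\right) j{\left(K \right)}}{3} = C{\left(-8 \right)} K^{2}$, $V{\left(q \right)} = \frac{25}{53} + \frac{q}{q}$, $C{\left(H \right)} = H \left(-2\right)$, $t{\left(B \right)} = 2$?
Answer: $\frac{i \sqrt{273030666}}{53} \approx 311.77 i$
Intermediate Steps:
$C{\left(H \right)} = - 2 H$
$V{\left(q \right)} = \frac{78}{53}$ ($V{\left(q \right)} = 25 \cdot \frac{1}{53} + 1 = \frac{25}{53} + 1 = \frac{78}{53}$)
$j{\left(K \right)} = - 48 K^{2}$ ($j{\left(K \right)} = - 3 \left(-2\right) \left(-8\right) K^{2} = - 3 \cdot 16 K^{2} = - 48 K^{2}$)
$\sqrt{V{\left(t{\left(-1 + 5 \left(-2\right) \right)} \right)} + j{\left(-45 \right)}} = \sqrt{\frac{78}{53} - 48 \left(-45\right)^{2}} = \sqrt{\frac{78}{53} - 97200} = \sqrt{- \frac{5151522}{53}} = \frac{i \sqrt{273030666}}{53}$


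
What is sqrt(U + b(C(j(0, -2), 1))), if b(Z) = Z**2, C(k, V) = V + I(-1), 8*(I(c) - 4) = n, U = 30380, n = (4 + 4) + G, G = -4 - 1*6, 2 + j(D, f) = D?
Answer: 3*sqrt(54049)/4 ≈ 174.36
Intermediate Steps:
j(D, f) = -2 + D
G = -10 (G = -4 - 6 = -10)
n = -2 (n = (4 + 4) - 10 = 8 - 10 = -2)
I(c) = 15/4 (I(c) = 4 + (1/8)*(-2) = 4 - 1/4 = 15/4)
C(k, V) = 15/4 + V (C(k, V) = V + 15/4 = 15/4 + V)
sqrt(U + b(C(j(0, -2), 1))) = sqrt(30380 + (15/4 + 1)**2) = sqrt(30380 + (19/4)**2) = sqrt(30380 + 361/16) = sqrt(486441/16) = 3*sqrt(54049)/4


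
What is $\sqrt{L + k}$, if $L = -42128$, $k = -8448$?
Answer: $4 i \sqrt{3161} \approx 224.89 i$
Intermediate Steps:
$\sqrt{L + k} = \sqrt{-42128 - 8448} = \sqrt{-50576} = 4 i \sqrt{3161}$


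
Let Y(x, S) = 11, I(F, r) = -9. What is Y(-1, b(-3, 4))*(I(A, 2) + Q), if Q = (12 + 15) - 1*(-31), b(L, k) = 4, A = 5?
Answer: 539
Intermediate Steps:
Q = 58 (Q = 27 + 31 = 58)
Y(-1, b(-3, 4))*(I(A, 2) + Q) = 11*(-9 + 58) = 11*49 = 539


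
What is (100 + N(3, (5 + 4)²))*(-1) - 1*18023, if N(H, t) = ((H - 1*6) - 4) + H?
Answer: -18119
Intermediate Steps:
N(H, t) = -10 + 2*H (N(H, t) = ((H - 6) - 4) + H = ((-6 + H) - 4) + H = (-10 + H) + H = -10 + 2*H)
(100 + N(3, (5 + 4)²))*(-1) - 1*18023 = (100 + (-10 + 2*3))*(-1) - 1*18023 = (100 + (-10 + 6))*(-1) - 18023 = (100 - 4)*(-1) - 18023 = 96*(-1) - 18023 = -96 - 18023 = -18119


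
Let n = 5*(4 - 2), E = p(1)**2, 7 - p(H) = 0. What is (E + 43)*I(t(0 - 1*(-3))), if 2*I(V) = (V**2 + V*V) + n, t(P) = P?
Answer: 1288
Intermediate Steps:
p(H) = 7 (p(H) = 7 - 1*0 = 7 + 0 = 7)
E = 49 (E = 7**2 = 49)
n = 10 (n = 5*2 = 10)
I(V) = 5 + V**2 (I(V) = ((V**2 + V*V) + 10)/2 = ((V**2 + V**2) + 10)/2 = (2*V**2 + 10)/2 = (10 + 2*V**2)/2 = 5 + V**2)
(E + 43)*I(t(0 - 1*(-3))) = (49 + 43)*(5 + (0 - 1*(-3))**2) = 92*(5 + (0 + 3)**2) = 92*(5 + 3**2) = 92*(5 + 9) = 92*14 = 1288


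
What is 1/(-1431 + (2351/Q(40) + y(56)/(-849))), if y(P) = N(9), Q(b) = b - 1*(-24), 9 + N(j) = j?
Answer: -64/89233 ≈ -0.00071722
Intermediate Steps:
N(j) = -9 + j
Q(b) = 24 + b (Q(b) = b + 24 = 24 + b)
y(P) = 0 (y(P) = -9 + 9 = 0)
1/(-1431 + (2351/Q(40) + y(56)/(-849))) = 1/(-1431 + (2351/(24 + 40) + 0/(-849))) = 1/(-1431 + (2351/64 + 0*(-1/849))) = 1/(-1431 + (2351*(1/64) + 0)) = 1/(-1431 + (2351/64 + 0)) = 1/(-1431 + 2351/64) = 1/(-89233/64) = -64/89233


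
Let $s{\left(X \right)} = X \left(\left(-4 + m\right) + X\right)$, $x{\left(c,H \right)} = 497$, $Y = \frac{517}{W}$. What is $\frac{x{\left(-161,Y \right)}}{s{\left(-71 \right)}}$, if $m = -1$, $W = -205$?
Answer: $\frac{7}{76} \approx 0.092105$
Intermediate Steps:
$Y = - \frac{517}{205}$ ($Y = \frac{517}{-205} = 517 \left(- \frac{1}{205}\right) = - \frac{517}{205} \approx -2.5219$)
$s{\left(X \right)} = X \left(-5 + X\right)$ ($s{\left(X \right)} = X \left(\left(-4 - 1\right) + X\right) = X \left(-5 + X\right)$)
$\frac{x{\left(-161,Y \right)}}{s{\left(-71 \right)}} = \frac{497}{\left(-71\right) \left(-5 - 71\right)} = \frac{497}{\left(-71\right) \left(-76\right)} = \frac{497}{5396} = 497 \cdot \frac{1}{5396} = \frac{7}{76}$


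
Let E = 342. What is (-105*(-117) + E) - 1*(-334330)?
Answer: 346957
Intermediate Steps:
(-105*(-117) + E) - 1*(-334330) = (-105*(-117) + 342) - 1*(-334330) = (12285 + 342) + 334330 = 12627 + 334330 = 346957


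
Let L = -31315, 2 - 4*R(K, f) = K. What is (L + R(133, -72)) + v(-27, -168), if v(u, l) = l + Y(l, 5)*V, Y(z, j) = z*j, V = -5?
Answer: -109263/4 ≈ -27316.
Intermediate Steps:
R(K, f) = ½ - K/4
Y(z, j) = j*z
v(u, l) = -24*l (v(u, l) = l + (5*l)*(-5) = l - 25*l = -24*l)
(L + R(133, -72)) + v(-27, -168) = (-31315 + (½ - ¼*133)) - 24*(-168) = (-31315 + (½ - 133/4)) + 4032 = (-31315 - 131/4) + 4032 = -125391/4 + 4032 = -109263/4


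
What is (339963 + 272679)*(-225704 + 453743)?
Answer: 139706269038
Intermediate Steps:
(339963 + 272679)*(-225704 + 453743) = 612642*228039 = 139706269038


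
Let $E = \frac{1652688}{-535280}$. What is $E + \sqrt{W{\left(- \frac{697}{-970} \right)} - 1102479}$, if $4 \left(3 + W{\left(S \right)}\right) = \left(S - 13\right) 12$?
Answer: $- \frac{103293}{33455} + \frac{3 i \sqrt{115262220070}}{970} \approx -3.0875 + 1050.0 i$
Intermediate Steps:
$E = - \frac{103293}{33455}$ ($E = 1652688 \left(- \frac{1}{535280}\right) = - \frac{103293}{33455} \approx -3.0875$)
$W{\left(S \right)} = -42 + 3 S$ ($W{\left(S \right)} = -3 + \frac{\left(S - 13\right) 12}{4} = -3 + \frac{\left(-13 + S\right) 12}{4} = -3 + \frac{-156 + 12 S}{4} = -3 + \left(-39 + 3 S\right) = -42 + 3 S$)
$E + \sqrt{W{\left(- \frac{697}{-970} \right)} - 1102479} = - \frac{103293}{33455} + \sqrt{\left(-42 + 3 \left(- \frac{697}{-970}\right)\right) - 1102479} = - \frac{103293}{33455} + \sqrt{\left(-42 + 3 \left(\left(-697\right) \left(- \frac{1}{970}\right)\right)\right) - 1102479} = - \frac{103293}{33455} + \sqrt{\left(-42 + 3 \cdot \frac{697}{970}\right) - 1102479} = - \frac{103293}{33455} + \sqrt{\left(-42 + \frac{2091}{970}\right) - 1102479} = - \frac{103293}{33455} + \sqrt{- \frac{38649}{970} - 1102479} = - \frac{103293}{33455} + \sqrt{- \frac{1069443279}{970}} = - \frac{103293}{33455} + \frac{3 i \sqrt{115262220070}}{970}$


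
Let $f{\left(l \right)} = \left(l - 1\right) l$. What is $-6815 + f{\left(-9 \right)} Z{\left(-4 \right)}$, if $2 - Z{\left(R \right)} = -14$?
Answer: $-5375$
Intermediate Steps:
$Z{\left(R \right)} = 16$ ($Z{\left(R \right)} = 2 - -14 = 2 + 14 = 16$)
$f{\left(l \right)} = l \left(-1 + l\right)$ ($f{\left(l \right)} = \left(-1 + l\right) l = l \left(-1 + l\right)$)
$-6815 + f{\left(-9 \right)} Z{\left(-4 \right)} = -6815 + - 9 \left(-1 - 9\right) 16 = -6815 + \left(-9\right) \left(-10\right) 16 = -6815 + 90 \cdot 16 = -6815 + 1440 = -5375$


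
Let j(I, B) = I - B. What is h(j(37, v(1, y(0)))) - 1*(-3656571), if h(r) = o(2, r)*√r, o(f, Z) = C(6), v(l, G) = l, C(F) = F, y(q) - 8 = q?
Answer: 3656607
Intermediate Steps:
y(q) = 8 + q
o(f, Z) = 6
h(r) = 6*√r
h(j(37, v(1, y(0)))) - 1*(-3656571) = 6*√(37 - 1*1) - 1*(-3656571) = 6*√(37 - 1) + 3656571 = 6*√36 + 3656571 = 6*6 + 3656571 = 36 + 3656571 = 3656607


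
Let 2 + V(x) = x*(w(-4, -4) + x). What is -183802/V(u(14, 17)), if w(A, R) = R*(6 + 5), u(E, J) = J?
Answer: 183802/461 ≈ 398.70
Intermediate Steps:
w(A, R) = 11*R (w(A, R) = R*11 = 11*R)
V(x) = -2 + x*(-44 + x) (V(x) = -2 + x*(11*(-4) + x) = -2 + x*(-44 + x))
-183802/V(u(14, 17)) = -183802/(-2 + 17² - 44*17) = -183802/(-2 + 289 - 748) = -183802/(-461) = -183802*(-1/461) = 183802/461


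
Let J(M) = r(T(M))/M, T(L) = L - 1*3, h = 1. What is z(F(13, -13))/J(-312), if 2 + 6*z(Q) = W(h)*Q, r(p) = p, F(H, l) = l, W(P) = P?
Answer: -52/21 ≈ -2.4762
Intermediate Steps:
T(L) = -3 + L (T(L) = L - 3 = -3 + L)
z(Q) = -1/3 + Q/6 (z(Q) = -1/3 + (1*Q)/6 = -1/3 + Q/6)
J(M) = (-3 + M)/M
z(F(13, -13))/J(-312) = (-1/3 + (1/6)*(-13))/(((-3 - 312)/(-312))) = (-1/3 - 13/6)/((-1/312*(-315))) = -5/(2*105/104) = -5/2*104/105 = -52/21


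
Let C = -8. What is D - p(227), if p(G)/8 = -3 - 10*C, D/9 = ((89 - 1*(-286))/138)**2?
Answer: -1162831/2116 ≈ -549.54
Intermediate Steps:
D = 140625/2116 (D = 9*((89 - 1*(-286))/138)**2 = 9*((89 + 286)*(1/138))**2 = 9*(375*(1/138))**2 = 9*(125/46)**2 = 9*(15625/2116) = 140625/2116 ≈ 66.458)
p(G) = 616 (p(G) = 8*(-3 - 10*(-8)) = 8*(-3 + 80) = 8*77 = 616)
D - p(227) = 140625/2116 - 1*616 = 140625/2116 - 616 = -1162831/2116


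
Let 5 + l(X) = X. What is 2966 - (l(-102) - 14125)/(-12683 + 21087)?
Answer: 6235124/2101 ≈ 2967.7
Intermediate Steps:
l(X) = -5 + X
2966 - (l(-102) - 14125)/(-12683 + 21087) = 2966 - ((-5 - 102) - 14125)/(-12683 + 21087) = 2966 - (-107 - 14125)/8404 = 2966 - (-14232)/8404 = 2966 - 1*(-3558/2101) = 2966 + 3558/2101 = 6235124/2101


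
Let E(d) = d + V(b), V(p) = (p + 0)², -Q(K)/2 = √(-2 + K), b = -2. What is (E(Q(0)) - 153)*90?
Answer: -13410 - 180*I*√2 ≈ -13410.0 - 254.56*I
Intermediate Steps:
Q(K) = -2*√(-2 + K)
V(p) = p²
E(d) = 4 + d (E(d) = d + (-2)² = d + 4 = 4 + d)
(E(Q(0)) - 153)*90 = ((4 - 2*√(-2 + 0)) - 153)*90 = ((4 - 2*I*√2) - 153)*90 = (-149 - 2*I*√2)*90 = -13410 - 180*I*√2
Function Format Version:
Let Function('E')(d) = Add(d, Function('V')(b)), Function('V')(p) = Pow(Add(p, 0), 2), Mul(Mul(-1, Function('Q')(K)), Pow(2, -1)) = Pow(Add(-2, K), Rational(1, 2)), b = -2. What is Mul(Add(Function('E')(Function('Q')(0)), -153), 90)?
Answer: Add(-13410, Mul(-180, I, Pow(2, Rational(1, 2)))) ≈ Add(-13410., Mul(-254.56, I))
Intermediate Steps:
Function('Q')(K) = Mul(-2, Pow(Add(-2, K), Rational(1, 2)))
Function('V')(p) = Pow(p, 2)
Function('E')(d) = Add(4, d) (Function('E')(d) = Add(d, Pow(-2, 2)) = Add(d, 4) = Add(4, d))
Mul(Add(Function('E')(Function('Q')(0)), -153), 90) = Mul(Add(Add(4, Mul(-2, Pow(Add(-2, 0), Rational(1, 2)))), -153), 90) = Mul(Add(Add(4, Mul(-2, Pow(-2, Rational(1, 2)))), -153), 90) = Mul(Add(Add(4, Mul(-2, Mul(I, Pow(2, Rational(1, 2))))), -153), 90) = Mul(Add(Add(4, Mul(-2, I, Pow(2, Rational(1, 2)))), -153), 90) = Mul(Add(-149, Mul(-2, I, Pow(2, Rational(1, 2)))), 90) = Add(-13410, Mul(-180, I, Pow(2, Rational(1, 2))))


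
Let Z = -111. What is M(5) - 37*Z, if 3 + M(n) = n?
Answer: 4109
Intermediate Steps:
M(n) = -3 + n
M(5) - 37*Z = (-3 + 5) - 37*(-111) = 2 + 4107 = 4109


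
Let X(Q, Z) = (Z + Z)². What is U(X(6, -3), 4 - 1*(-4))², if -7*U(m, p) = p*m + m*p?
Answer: 331776/49 ≈ 6770.9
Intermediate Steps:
X(Q, Z) = 4*Z² (X(Q, Z) = (2*Z)² = 4*Z²)
U(m, p) = -2*m*p/7 (U(m, p) = -(p*m + m*p)/7 = -(m*p + m*p)/7 = -2*m*p/7)
U(X(6, -3), 4 - 1*(-4))² = (-2*4*(-3)²*(4 - 1*(-4))/7)² = (-2*4*9*(4 + 4)/7)² = (-2/7*36*8)² = (-576/7)² = 331776/49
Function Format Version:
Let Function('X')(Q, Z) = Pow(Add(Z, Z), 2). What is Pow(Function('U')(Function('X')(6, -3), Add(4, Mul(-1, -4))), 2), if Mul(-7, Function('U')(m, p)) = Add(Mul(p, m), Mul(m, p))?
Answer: Rational(331776, 49) ≈ 6770.9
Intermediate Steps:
Function('X')(Q, Z) = Mul(4, Pow(Z, 2)) (Function('X')(Q, Z) = Pow(Mul(2, Z), 2) = Mul(4, Pow(Z, 2)))
Function('U')(m, p) = Mul(Rational(-2, 7), m, p) (Function('U')(m, p) = Mul(Rational(-1, 7), Add(Mul(p, m), Mul(m, p))) = Mul(Rational(-1, 7), Add(Mul(m, p), Mul(m, p))) = Mul(Rational(-1, 7), Mul(2, m, p)) = Mul(Rational(-2, 7), m, p))
Pow(Function('U')(Function('X')(6, -3), Add(4, Mul(-1, -4))), 2) = Pow(Mul(Rational(-2, 7), Mul(4, Pow(-3, 2)), Add(4, Mul(-1, -4))), 2) = Pow(Mul(Rational(-2, 7), Mul(4, 9), Add(4, 4)), 2) = Pow(Mul(Rational(-2, 7), 36, 8), 2) = Pow(Rational(-576, 7), 2) = Rational(331776, 49)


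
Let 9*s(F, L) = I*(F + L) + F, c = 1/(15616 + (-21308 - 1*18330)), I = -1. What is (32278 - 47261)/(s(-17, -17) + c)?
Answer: -3239294634/408365 ≈ -7932.4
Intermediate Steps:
c = -1/24022 (c = 1/(15616 + (-21308 - 18330)) = 1/(15616 - 39638) = 1/(-24022) = -1/24022 ≈ -4.1628e-5)
s(F, L) = -L/9 (s(F, L) = (-(F + L) + F)/9 = ((-F - L) + F)/9 = (-L)/9 = -L/9)
(32278 - 47261)/(s(-17, -17) + c) = (32278 - 47261)/(-⅑*(-17) - 1/24022) = -14983/(17/9 - 1/24022) = -14983/408365/216198 = -14983*216198/408365 = -3239294634/408365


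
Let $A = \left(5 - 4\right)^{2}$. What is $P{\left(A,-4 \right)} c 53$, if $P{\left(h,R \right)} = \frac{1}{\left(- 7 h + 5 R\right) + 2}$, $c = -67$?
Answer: $\frac{3551}{25} \approx 142.04$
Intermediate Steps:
$A = 1$ ($A = 1^{2} = 1$)
$P{\left(h,R \right)} = \frac{1}{2 - 7 h + 5 R}$
$P{\left(A,-4 \right)} c 53 = \frac{1}{2 - 7 + 5 \left(-4\right)} \left(-67\right) 53 = \frac{1}{2 - 7 - 20} \left(-67\right) 53 = \frac{1}{-25} \left(-67\right) 53 = \left(- \frac{1}{25}\right) \left(-67\right) 53 = \frac{67}{25} \cdot 53 = \frac{3551}{25}$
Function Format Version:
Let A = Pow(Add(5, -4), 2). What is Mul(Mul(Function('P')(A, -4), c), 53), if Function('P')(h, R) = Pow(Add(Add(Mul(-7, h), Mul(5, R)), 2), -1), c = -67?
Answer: Rational(3551, 25) ≈ 142.04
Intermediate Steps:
A = 1 (A = Pow(1, 2) = 1)
Function('P')(h, R) = Pow(Add(2, Mul(-7, h), Mul(5, R)), -1)
Mul(Mul(Function('P')(A, -4), c), 53) = Mul(Mul(Pow(Add(2, Mul(-7, 1), Mul(5, -4)), -1), -67), 53) = Mul(Mul(Pow(Add(2, -7, -20), -1), -67), 53) = Mul(Mul(Pow(-25, -1), -67), 53) = Mul(Mul(Rational(-1, 25), -67), 53) = Mul(Rational(67, 25), 53) = Rational(3551, 25)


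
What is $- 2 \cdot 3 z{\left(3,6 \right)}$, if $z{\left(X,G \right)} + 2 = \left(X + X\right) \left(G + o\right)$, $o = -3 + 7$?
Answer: $-348$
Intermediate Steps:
$o = 4$
$z{\left(X,G \right)} = -2 + 2 X \left(4 + G\right)$ ($z{\left(X,G \right)} = -2 + \left(X + X\right) \left(G + 4\right) = -2 + 2 X \left(4 + G\right)$)
$- 2 \cdot 3 z{\left(3,6 \right)} = - 2 \cdot 3 \left(-2 + 8 \cdot 3 + 2 \cdot 6 \cdot 3\right) = - 2 \cdot 3 \left(-2 + 24 + 36\right) = - 2 \cdot 3 \cdot 58 = \left(-2\right) 174 = -348$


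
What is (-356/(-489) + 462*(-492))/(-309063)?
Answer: 111151300/151131807 ≈ 0.73546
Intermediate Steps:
(-356/(-489) + 462*(-492))/(-309063) = (-356*(-1/489) - 227304)*(-1/309063) = (356/489 - 227304)*(-1/309063) = -111151300/489*(-1/309063) = 111151300/151131807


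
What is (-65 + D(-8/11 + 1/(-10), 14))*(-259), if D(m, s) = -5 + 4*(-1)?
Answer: 19166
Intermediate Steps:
D(m, s) = -9 (D(m, s) = -5 - 4 = -9)
(-65 + D(-8/11 + 1/(-10), 14))*(-259) = (-65 - 9)*(-259) = -74*(-259) = 19166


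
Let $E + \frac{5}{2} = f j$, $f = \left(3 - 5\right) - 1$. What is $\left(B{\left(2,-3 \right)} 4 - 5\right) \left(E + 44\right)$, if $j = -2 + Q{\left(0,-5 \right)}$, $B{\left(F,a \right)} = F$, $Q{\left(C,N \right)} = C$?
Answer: $\frac{285}{2} \approx 142.5$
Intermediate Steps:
$f = -3$ ($f = -2 - 1 = -3$)
$j = -2$ ($j = -2 + 0 = -2$)
$E = \frac{7}{2}$ ($E = - \frac{5}{2} - -6 = - \frac{5}{2} + 6 = \frac{7}{2} \approx 3.5$)
$\left(B{\left(2,-3 \right)} 4 - 5\right) \left(E + 44\right) = \left(2 \cdot 4 - 5\right) \left(\frac{7}{2} + 44\right) = \left(8 - 5\right) \frac{95}{2} = 3 \cdot \frac{95}{2} = \frac{285}{2}$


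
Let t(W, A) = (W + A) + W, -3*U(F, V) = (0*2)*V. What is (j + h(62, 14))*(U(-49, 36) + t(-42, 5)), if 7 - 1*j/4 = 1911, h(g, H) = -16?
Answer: 602928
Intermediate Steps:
j = -7616 (j = 28 - 4*1911 = 28 - 7644 = -7616)
U(F, V) = 0 (U(F, V) = -0*2*V/3 = -0*V = -1/3*0 = 0)
t(W, A) = A + 2*W (t(W, A) = (A + W) + W = A + 2*W)
(j + h(62, 14))*(U(-49, 36) + t(-42, 5)) = (-7616 - 16)*(0 + (5 + 2*(-42))) = -7632*(0 + (5 - 84)) = -7632*(0 - 79) = -7632*(-79) = 602928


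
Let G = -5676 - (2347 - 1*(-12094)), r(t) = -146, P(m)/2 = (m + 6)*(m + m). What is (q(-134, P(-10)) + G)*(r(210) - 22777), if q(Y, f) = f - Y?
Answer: 454402629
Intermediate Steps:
P(m) = 4*m*(6 + m) (P(m) = 2*((m + 6)*(m + m)) = 2*((6 + m)*(2*m)) = 2*(2*m*(6 + m)) = 4*m*(6 + m))
G = -20117 (G = -5676 - (2347 + 12094) = -5676 - 1*14441 = -5676 - 14441 = -20117)
(q(-134, P(-10)) + G)*(r(210) - 22777) = ((4*(-10)*(6 - 10) - 1*(-134)) - 20117)*(-146 - 22777) = ((4*(-10)*(-4) + 134) - 20117)*(-22923) = ((160 + 134) - 20117)*(-22923) = (294 - 20117)*(-22923) = -19823*(-22923) = 454402629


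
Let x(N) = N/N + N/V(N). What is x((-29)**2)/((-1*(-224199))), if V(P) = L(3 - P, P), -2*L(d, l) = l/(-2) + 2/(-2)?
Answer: 4207/188999757 ≈ 2.2259e-5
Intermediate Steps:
L(d, l) = 1/2 + l/4 (L(d, l) = -(l/(-2) + 2/(-2))/2 = -(l*(-1/2) + 2*(-1/2))/2 = -(-l/2 - 1)/2 = -(-1 - l/2)/2 = 1/2 + l/4)
V(P) = 1/2 + P/4
x(N) = 1 + N/(1/2 + N/4) (x(N) = N/N + N/(1/2 + N/4) = 1 + N/(1/2 + N/4))
x((-29)**2)/((-1*(-224199))) = ((2 + 5*(-29)**2)/(2 + (-29)**2))/((-1*(-224199))) = ((2 + 5*841)/(2 + 841))/224199 = ((2 + 4205)/843)*(1/224199) = ((1/843)*4207)*(1/224199) = (4207/843)*(1/224199) = 4207/188999757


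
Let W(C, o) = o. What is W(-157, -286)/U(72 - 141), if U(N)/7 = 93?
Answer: -286/651 ≈ -0.43932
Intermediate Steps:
U(N) = 651 (U(N) = 7*93 = 651)
W(-157, -286)/U(72 - 141) = -286/651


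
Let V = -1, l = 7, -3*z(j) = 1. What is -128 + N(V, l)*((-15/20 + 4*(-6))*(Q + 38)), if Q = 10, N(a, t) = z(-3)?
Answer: 268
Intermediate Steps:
z(j) = -1/3 (z(j) = -1/3*1 = -1/3)
N(a, t) = -1/3
-128 + N(V, l)*((-15/20 + 4*(-6))*(Q + 38)) = -128 - (-15/20 + 4*(-6))*(10 + 38)/3 = -128 - (-15*1/20 - 24)*48/3 = -128 - (-3/4 - 24)*48/3 = -128 - (-33)*48/4 = -128 - 1/3*(-1188) = -128 + 396 = 268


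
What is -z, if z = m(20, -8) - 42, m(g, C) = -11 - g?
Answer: 73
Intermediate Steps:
z = -73 (z = (-11 - 1*20) - 42 = (-11 - 20) - 42 = -31 - 42 = -73)
-z = -1*(-73) = 73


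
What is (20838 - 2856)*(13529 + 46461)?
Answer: 1078740180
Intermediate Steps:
(20838 - 2856)*(13529 + 46461) = 17982*59990 = 1078740180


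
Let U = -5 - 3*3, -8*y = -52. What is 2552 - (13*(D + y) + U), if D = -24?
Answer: 5587/2 ≈ 2793.5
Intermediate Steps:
y = 13/2 (y = -⅛*(-52) = 13/2 ≈ 6.5000)
U = -14 (U = -5 - 9 = -14)
2552 - (13*(D + y) + U) = 2552 - (13*(-24 + 13/2) - 14) = 2552 - (13*(-35/2) - 14) = 2552 - (-455/2 - 14) = 2552 - 1*(-483/2) = 2552 + 483/2 = 5587/2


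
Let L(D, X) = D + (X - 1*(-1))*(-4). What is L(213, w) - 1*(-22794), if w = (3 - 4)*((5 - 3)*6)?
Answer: 23051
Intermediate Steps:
w = -12 (w = -2*6 = -1*12 = -12)
L(D, X) = -4 + D - 4*X (L(D, X) = D + (X + 1)*(-4) = D + (1 + X)*(-4) = D + (-4 - 4*X) = -4 + D - 4*X)
L(213, w) - 1*(-22794) = (-4 + 213 - 4*(-12)) - 1*(-22794) = (-4 + 213 + 48) + 22794 = 257 + 22794 = 23051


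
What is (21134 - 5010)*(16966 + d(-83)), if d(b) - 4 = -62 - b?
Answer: 273962884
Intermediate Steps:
d(b) = -58 - b (d(b) = 4 + (-62 - b) = -58 - b)
(21134 - 5010)*(16966 + d(-83)) = (21134 - 5010)*(16966 + (-58 - 1*(-83))) = 16124*(16966 + (-58 + 83)) = 16124*(16966 + 25) = 16124*16991 = 273962884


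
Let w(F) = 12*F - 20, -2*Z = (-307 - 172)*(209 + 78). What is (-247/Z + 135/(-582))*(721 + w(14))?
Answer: -5459163149/26669762 ≈ -204.69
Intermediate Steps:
Z = 137473/2 (Z = -(-307 - 172)*(209 + 78)/2 = -(-479)*287/2 = -½*(-137473) = 137473/2 ≈ 68737.)
w(F) = -20 + 12*F
(-247/Z + 135/(-582))*(721 + w(14)) = (-247/137473/2 + 135/(-582))*(721 + (-20 + 12*14)) = (-247*2/137473 + 135*(-1/582))*(721 + (-20 + 168)) = (-494/137473 - 45/194)*(721 + 148) = -6282121/26669762*869 = -5459163149/26669762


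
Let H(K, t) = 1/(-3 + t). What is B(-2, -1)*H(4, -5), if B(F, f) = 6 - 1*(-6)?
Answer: -3/2 ≈ -1.5000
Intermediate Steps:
B(F, f) = 12 (B(F, f) = 6 + 6 = 12)
B(-2, -1)*H(4, -5) = 12/(-3 - 5) = 12/(-8) = 12*(-1/8) = -3/2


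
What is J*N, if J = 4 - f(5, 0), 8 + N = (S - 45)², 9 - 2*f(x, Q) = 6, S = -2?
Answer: 11005/2 ≈ 5502.5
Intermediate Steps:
f(x, Q) = 3/2 (f(x, Q) = 9/2 - ½*6 = 9/2 - 3 = 3/2)
N = 2201 (N = -8 + (-2 - 45)² = -8 + (-47)² = -8 + 2209 = 2201)
J = 5/2 (J = 4 - 1*3/2 = 4 - 3/2 = 5/2 ≈ 2.5000)
J*N = (5/2)*2201 = 11005/2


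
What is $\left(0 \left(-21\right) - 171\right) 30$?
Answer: $-5130$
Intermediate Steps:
$\left(0 \left(-21\right) - 171\right) 30 = \left(0 - 171\right) 30 = \left(-171\right) 30 = -5130$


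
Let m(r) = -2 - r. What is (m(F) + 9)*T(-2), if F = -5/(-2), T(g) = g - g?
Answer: 0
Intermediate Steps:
T(g) = 0
F = 5/2 (F = -5*(-½) = 5/2 ≈ 2.5000)
(m(F) + 9)*T(-2) = ((-2 - 1*5/2) + 9)*0 = ((-2 - 5/2) + 9)*0 = (-9/2 + 9)*0 = (9/2)*0 = 0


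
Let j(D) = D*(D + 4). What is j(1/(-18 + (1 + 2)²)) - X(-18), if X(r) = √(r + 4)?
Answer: -35/81 - I*√14 ≈ -0.4321 - 3.7417*I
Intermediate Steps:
X(r) = √(4 + r)
j(D) = D*(4 + D)
j(1/(-18 + (1 + 2)²)) - X(-18) = (4 + 1/(-18 + (1 + 2)²))/(-18 + (1 + 2)²) - √(4 - 18) = (4 + 1/(-18 + 3²))/(-18 + 3²) - √(-14) = (4 + 1/(-18 + 9))/(-18 + 9) - I*√14 = (4 + 1/(-9))/(-9) - I*√14 = -(4 - ⅑)/9 - I*√14 = -⅑*35/9 - I*√14 = -35/81 - I*√14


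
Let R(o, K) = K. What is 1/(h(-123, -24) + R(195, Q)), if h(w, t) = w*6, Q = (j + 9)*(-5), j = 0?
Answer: -1/783 ≈ -0.0012771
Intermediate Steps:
Q = -45 (Q = (0 + 9)*(-5) = 9*(-5) = -45)
h(w, t) = 6*w
1/(h(-123, -24) + R(195, Q)) = 1/(6*(-123) - 45) = 1/(-738 - 45) = 1/(-783) = -1/783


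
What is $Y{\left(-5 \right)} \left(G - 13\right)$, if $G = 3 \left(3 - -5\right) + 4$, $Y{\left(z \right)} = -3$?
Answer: $-45$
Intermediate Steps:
$G = 28$ ($G = 3 \left(3 + 5\right) + 4 = 3 \cdot 8 + 4 = 24 + 4 = 28$)
$Y{\left(-5 \right)} \left(G - 13\right) = - 3 \left(28 - 13\right) = \left(-3\right) 15 = -45$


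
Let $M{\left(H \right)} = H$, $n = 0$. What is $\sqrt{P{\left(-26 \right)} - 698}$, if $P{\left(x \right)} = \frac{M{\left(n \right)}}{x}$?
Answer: $i \sqrt{698} \approx 26.42 i$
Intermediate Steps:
$P{\left(x \right)} = 0$ ($P{\left(x \right)} = \frac{0}{x} = 0$)
$\sqrt{P{\left(-26 \right)} - 698} = \sqrt{0 - 698} = \sqrt{-698} = i \sqrt{698}$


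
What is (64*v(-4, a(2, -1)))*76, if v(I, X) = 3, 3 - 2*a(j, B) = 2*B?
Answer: 14592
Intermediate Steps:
a(j, B) = 3/2 - B
(64*v(-4, a(2, -1)))*76 = (64*3)*76 = 192*76 = 14592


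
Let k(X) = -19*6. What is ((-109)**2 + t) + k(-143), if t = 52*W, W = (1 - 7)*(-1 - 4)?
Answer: 13327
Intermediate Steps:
W = 30 (W = -6*(-5) = 30)
k(X) = -114
t = 1560 (t = 52*30 = 1560)
((-109)**2 + t) + k(-143) = ((-109)**2 + 1560) - 114 = (11881 + 1560) - 114 = 13441 - 114 = 13327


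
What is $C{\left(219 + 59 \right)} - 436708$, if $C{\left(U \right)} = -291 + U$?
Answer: $-436721$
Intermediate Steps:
$C{\left(219 + 59 \right)} - 436708 = \left(-291 + \left(219 + 59\right)\right) - 436708 = \left(-291 + 278\right) - 436708 = -13 - 436708 = -436721$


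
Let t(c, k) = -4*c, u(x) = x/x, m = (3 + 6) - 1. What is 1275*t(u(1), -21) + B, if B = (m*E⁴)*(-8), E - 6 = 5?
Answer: -942124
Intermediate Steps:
E = 11 (E = 6 + 5 = 11)
m = 8 (m = 9 - 1 = 8)
u(x) = 1
B = -937024 (B = (8*11⁴)*(-8) = (8*14641)*(-8) = 117128*(-8) = -937024)
1275*t(u(1), -21) + B = 1275*(-4*1) - 937024 = 1275*(-4) - 937024 = -5100 - 937024 = -942124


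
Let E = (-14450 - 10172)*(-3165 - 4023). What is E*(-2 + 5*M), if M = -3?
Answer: -3008709912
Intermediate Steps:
E = 176982936 (E = -24622*(-7188) = 176982936)
E*(-2 + 5*M) = 176982936*(-2 + 5*(-3)) = 176982936*(-2 - 15) = 176982936*(-17) = -3008709912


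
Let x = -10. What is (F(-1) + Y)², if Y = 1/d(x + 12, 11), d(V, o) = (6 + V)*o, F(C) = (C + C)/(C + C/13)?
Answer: 1324801/379456 ≈ 3.4913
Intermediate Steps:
F(C) = 13/7 (F(C) = (2*C)/(C + C*(1/13)) = (2*C)/(C + C/13) = (2*C)/((14*C/13)) = (2*C)*(13/(14*C)) = 13/7)
d(V, o) = o*(6 + V)
Y = 1/88 (Y = 1/(11*(6 + (-10 + 12))) = 1/(11*(6 + 2)) = 1/(11*8) = 1/88 ≈ 0.011364)
(F(-1) + Y)² = (13/7 + 1/88)² = (1151/616)² = 1324801/379456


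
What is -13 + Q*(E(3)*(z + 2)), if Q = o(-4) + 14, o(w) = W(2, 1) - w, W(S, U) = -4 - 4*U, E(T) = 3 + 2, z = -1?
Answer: 37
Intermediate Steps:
E(T) = 5
o(w) = -8 - w (o(w) = (-4 - 4*1) - w = (-4 - 4) - w = -8 - w)
Q = 10 (Q = (-8 - 1*(-4)) + 14 = (-8 + 4) + 14 = -4 + 14 = 10)
-13 + Q*(E(3)*(z + 2)) = -13 + 10*(5*(-1 + 2)) = -13 + 10*(5*1) = -13 + 10*5 = -13 + 50 = 37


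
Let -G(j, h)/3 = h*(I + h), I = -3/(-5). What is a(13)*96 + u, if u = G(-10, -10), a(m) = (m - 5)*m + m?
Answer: 10950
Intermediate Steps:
I = ⅗ (I = -3*(-⅕) = ⅗ ≈ 0.60000)
a(m) = m + m*(-5 + m) (a(m) = (-5 + m)*m + m = m*(-5 + m) + m = m + m*(-5 + m))
G(j, h) = -3*h*(⅗ + h)
u = -282 (u = -⅗*(-10)*(3 + 5*(-10)) = -⅗*(-10)*(3 - 50) = -⅗*(-10)*(-47) = -282)
a(13)*96 + u = (13*(-4 + 13))*96 - 282 = (13*9)*96 - 282 = 117*96 - 282 = 11232 - 282 = 10950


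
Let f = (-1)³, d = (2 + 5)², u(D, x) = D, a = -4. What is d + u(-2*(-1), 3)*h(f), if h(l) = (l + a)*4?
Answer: 9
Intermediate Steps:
d = 49 (d = 7² = 49)
f = -1
h(l) = -16 + 4*l (h(l) = (l - 4)*4 = (-4 + l)*4 = -16 + 4*l)
d + u(-2*(-1), 3)*h(f) = 49 + (-2*(-1))*(-16 + 4*(-1)) = 49 + 2*(-16 - 4) = 49 + 2*(-20) = 49 - 40 = 9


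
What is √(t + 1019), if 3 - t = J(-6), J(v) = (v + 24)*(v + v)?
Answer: √1238 ≈ 35.185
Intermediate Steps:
J(v) = 2*v*(24 + v) (J(v) = (24 + v)*(2*v) = 2*v*(24 + v))
t = 219 (t = 3 - 2*(-6)*(24 - 6) = 3 - 2*(-6)*18 = 3 - 1*(-216) = 3 + 216 = 219)
√(t + 1019) = √(219 + 1019) = √1238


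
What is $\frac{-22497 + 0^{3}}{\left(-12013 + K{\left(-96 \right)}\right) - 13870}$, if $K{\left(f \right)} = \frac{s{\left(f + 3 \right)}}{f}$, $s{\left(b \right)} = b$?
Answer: $\frac{239968}{276075} \approx 0.86921$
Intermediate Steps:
$K{\left(f \right)} = \frac{3 + f}{f}$ ($K{\left(f \right)} = \frac{f + 3}{f} = \frac{3 + f}{f}$)
$\frac{-22497 + 0^{3}}{\left(-12013 + K{\left(-96 \right)}\right) - 13870} = \frac{-22497 + 0^{3}}{\left(-12013 + \frac{3 - 96}{-96}\right) - 13870} = \frac{-22497 + 0}{\left(-12013 - - \frac{31}{32}\right) - 13870} = - \frac{22497}{\left(-12013 + \frac{31}{32}\right) - 13870} = - \frac{22497}{- \frac{384385}{32} - 13870} = - \frac{22497}{- \frac{828225}{32}} = \left(-22497\right) \left(- \frac{32}{828225}\right) = \frac{239968}{276075}$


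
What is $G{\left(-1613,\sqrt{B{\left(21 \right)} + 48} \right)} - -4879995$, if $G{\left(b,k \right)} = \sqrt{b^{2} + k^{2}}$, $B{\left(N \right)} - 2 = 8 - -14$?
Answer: $4879995 + \sqrt{2601841} \approx 4.8816 \cdot 10^{6}$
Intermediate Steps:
$B{\left(N \right)} = 24$ ($B{\left(N \right)} = 2 + \left(8 - -14\right) = 2 + \left(8 + 14\right) = 2 + 22 = 24$)
$G{\left(-1613,\sqrt{B{\left(21 \right)} + 48} \right)} - -4879995 = \sqrt{\left(-1613\right)^{2} + \left(\sqrt{24 + 48}\right)^{2}} - -4879995 = \sqrt{2601769 + \left(\sqrt{72}\right)^{2}} + 4879995 = \sqrt{2601769 + \left(6 \sqrt{2}\right)^{2}} + 4879995 = \sqrt{2601769 + 72} + 4879995 = \sqrt{2601841} + 4879995 = 4879995 + \sqrt{2601841}$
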